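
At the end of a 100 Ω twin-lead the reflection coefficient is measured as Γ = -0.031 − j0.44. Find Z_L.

Z_L ≈ 64.1 − j70 Ω

Z_L = Z_0·(1 + Γ)/(1 − Γ) = 100·(0.969 − j0.44)/(1.03 + j0.44)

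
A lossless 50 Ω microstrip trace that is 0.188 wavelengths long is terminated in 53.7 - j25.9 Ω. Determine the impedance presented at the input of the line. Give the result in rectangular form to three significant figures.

βl = 2π × 0.188 = 67.7°
tan(βl) = tan(67.7°) = 2.44
Z_in = Z_0·(Z_L + jZ_0·tanβl)/(Z_0 + jZ_L·tanβl)
     = 50·(53.7 + j95.9)/(113 + j131)

Z_in ≈ 31.1 + j6.39 Ω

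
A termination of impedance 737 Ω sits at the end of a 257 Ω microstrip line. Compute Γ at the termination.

Γ = 0.483

Γ = (Z_L − Z_0)/(Z_L + Z_0) = (737 − 257)/(737 + 257) = 480/994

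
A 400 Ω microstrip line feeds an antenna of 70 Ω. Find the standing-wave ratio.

Γ = (70 − 400)/(70 + 400) = -0.702
VSWR = (1 + 0.702)/(1 − 0.702)

VSWR ≈ 5.71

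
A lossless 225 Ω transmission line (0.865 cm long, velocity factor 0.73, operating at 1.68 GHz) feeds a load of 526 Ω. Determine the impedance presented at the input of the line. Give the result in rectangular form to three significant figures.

Z_in ≈ 304 − j215 Ω

λ = v/f = 0.73·c / 1.68 GHz = 0.13 m
βl = 2π·l/λ = 2π × 0.0664 = 23.9°
tan(βl) = tan(23.9°) = 0.443
Z_in = Z_0·(Z_L + jZ_0·tanβl)/(Z_0 + jZ_L·tanβl)
     = 225·(526 + j99.7)/(225 + j233)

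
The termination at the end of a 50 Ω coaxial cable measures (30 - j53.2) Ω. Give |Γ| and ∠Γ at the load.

Γ = (Z_L − Z_0)/(Z_L + Z_0) = (-20 − j53.2)/(80 − j53.2)
|Γ| = 56.8/96.1 = 0.592

Γ ≈ 0.592 ∠ -77°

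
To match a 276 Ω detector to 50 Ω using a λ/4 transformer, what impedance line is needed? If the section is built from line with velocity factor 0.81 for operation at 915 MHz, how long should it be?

Z_qwt ≈ 117 Ω; length ≈ 6.64 cm

Z_qwt = √(Z_0·R_L) = √(50 × 276) = √13800
λ = 0.81·c/f = 0.266 m, so l = λ/4 = 0.0664 m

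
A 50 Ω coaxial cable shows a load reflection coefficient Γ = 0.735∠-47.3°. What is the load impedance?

Z_L = Z_0·(1 + Γ)/(1 − Γ) = 50·(1.5 − j0.54)/(0.502 + j0.54)

Z_L ≈ 42.3 − j99.4 Ω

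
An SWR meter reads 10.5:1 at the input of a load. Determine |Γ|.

|Γ| ≈ 0.826

|Γ| = (S − 1)/(S + 1) = (10.5 − 1)/(10.5 + 1) = 9.5/11.5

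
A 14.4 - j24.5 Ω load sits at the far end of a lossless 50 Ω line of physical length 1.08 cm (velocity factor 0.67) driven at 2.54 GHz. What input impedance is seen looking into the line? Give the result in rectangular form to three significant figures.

λ = v/f = 0.67·c / 2.54 GHz = 0.0791 m
βl = 2π·l/λ = 2π × 0.136 = 49.1°
tan(βl) = tan(49.1°) = 1.16
Z_in = Z_0·(Z_L + jZ_0·tanβl)/(Z_0 + jZ_L·tanβl)
     = 50·(14.4 + j33.3)/(78.3 + j16.6)

Z_in ≈ 13.1 + j18.5 Ω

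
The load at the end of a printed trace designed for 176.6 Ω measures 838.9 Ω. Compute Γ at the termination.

Γ = 0.652

Γ = (Z_L − Z_0)/(Z_L + Z_0) = (838.9 − 176.6)/(838.9 + 176.6) = 662.3/1016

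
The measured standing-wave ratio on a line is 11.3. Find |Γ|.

|Γ| = (S − 1)/(S + 1) = (11.3 − 1)/(11.3 + 1) = 10.3/12.3

|Γ| ≈ 0.837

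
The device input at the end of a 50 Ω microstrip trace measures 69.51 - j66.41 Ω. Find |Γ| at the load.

Γ = (Z_L − Z_0)/(Z_L + Z_0) = (19.51 − j66.41)/(119.5 − j66.41)
|Γ| = 69.2/137

|Γ| ≈ 0.506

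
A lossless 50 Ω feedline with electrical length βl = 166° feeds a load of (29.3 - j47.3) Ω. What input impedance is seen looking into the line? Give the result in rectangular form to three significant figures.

Z_in ≈ 51.4 − j68.4 Ω

tan(βl) = tan(166°) = -0.249
Z_in = Z_0·(Z_L + jZ_0·tanβl)/(Z_0 + jZ_L·tanβl)
     = 50·(29.3 − j59.8)/(38.2 − j7.31)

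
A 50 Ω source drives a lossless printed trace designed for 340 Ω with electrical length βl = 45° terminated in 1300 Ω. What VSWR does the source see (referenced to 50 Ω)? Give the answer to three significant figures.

VSWR ≈ 14.1

tan(βl) = 1
Z_in = Z_0·(Z_L + jZ_0·tanβl)/(Z_0 + jZ_L·tanβl) = 166 − j296 Ω
Γ_s = (Z_in − Z_s)/(Z_in + Z_s) = (116 − j296)/(216 − j296), |Γ_s| = 0.868
VSWR = (1 + |Γ_s|)/(1 − |Γ_s|)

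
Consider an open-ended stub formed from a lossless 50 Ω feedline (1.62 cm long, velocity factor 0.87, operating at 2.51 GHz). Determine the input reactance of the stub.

X_in ≈ -33.6 Ω (capacitive)

λ = v/f = 0.87·c / 2.51 GHz = 0.104 m
βl = 2π·l/λ = 2π × 0.156 = 56.1°
tan(βl) = 1.49
For an open-ended stub, Z_in = −jZ_0·cot(βl) = −jZ_0/tan(βl)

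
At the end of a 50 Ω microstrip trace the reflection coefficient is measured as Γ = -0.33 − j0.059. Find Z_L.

Z_L ≈ 25 − j3.33 Ω

Z_L = Z_0·(1 + Γ)/(1 − Γ) = 50·(0.67 − j0.059)/(1.33 + j0.059)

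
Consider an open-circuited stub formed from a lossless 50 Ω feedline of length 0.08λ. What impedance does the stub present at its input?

Z_in ≈ −j90.9 Ω

βl = 2π × 0.08 = 28.8°
tan(βl) = 0.55
For an open-circuited stub, Z_in = −jZ_0·cot(βl) = −jZ_0/tan(βl)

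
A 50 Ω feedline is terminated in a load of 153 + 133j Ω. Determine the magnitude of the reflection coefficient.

Γ = (Z_L − Z_0)/(Z_L + Z_0) = (103 + j133)/(203 + j133)
|Γ| = 168/243

|Γ| ≈ 0.693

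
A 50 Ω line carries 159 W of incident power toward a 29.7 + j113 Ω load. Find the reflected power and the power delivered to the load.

|Γ| = |(-20.3 + j113)/(79.7 + j113)| = 0.83
|Γ|² = 0.689
P_refl = |Γ|²·P_inc = 110 W, P_del = (1 − |Γ|²)·P_inc = 49.4 W

P_reflected ≈ 110 W; P_delivered ≈ 49.4 W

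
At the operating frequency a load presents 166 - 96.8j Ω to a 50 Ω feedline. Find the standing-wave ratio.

VSWR ≈ 4.53

Γ = (Z_L − Z_0)/(Z_L + Z_0) = (116 − j96.8)/(216 − j96.8)
|Γ| = 151/237 = 0.638
VSWR = (1 + |Γ|)/(1 − |Γ|) = 1.64/0.362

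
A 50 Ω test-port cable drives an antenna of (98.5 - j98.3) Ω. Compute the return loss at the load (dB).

Γ = (48.5 − j98.3)/(148.5 − j98.3), |Γ| = 0.616
RL = −20·log₁₀|Γ| = −20·log₁₀(0.616)

RL ≈ 4.22 dB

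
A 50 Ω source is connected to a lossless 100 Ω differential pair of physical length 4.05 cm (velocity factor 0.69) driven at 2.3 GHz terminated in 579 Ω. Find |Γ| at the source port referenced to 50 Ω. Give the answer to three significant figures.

λ = v/f = 0.69·c / 2.3 GHz = 0.09 m
βl = 2π·l/λ = 2π × 0.45 = 162°
tan(βl) = -0.325
Z_in = Z_0·(Z_L + jZ_0·tanβl)/(Z_0 + jZ_L·tanβl) = 141 + j233 Ω
Γ_s = (Z_in − Z_s)/(Z_in + Z_s) = (91 + j233)/(191 + j233), |Γ_s| = 0.83

|Γ| ≈ 0.83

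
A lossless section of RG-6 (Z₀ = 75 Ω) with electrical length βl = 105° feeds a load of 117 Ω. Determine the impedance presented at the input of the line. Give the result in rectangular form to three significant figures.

tan(βl) = tan(105°) = -3.73
Z_in = Z_0·(Z_L + jZ_0·tanβl)/(Z_0 + jZ_L·tanβl)
     = 75·(117 − j280)/(75 − j437)

Z_in ≈ 50.1 + j11.5 Ω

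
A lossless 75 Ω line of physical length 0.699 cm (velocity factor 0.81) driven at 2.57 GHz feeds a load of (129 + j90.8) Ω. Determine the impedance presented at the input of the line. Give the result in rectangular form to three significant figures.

λ = v/f = 0.81·c / 2.57 GHz = 0.0946 m
βl = 2π·l/λ = 2π × 0.0739 = 26.6°
tan(βl) = tan(26.6°) = 0.501
Z_in = Z_0·(Z_L + jZ_0·tanβl)/(Z_0 + jZ_L·tanβl)
     = 75·(129 + j128)/(29.5 + j64.6)

Z_in ≈ 180 − j67.6 Ω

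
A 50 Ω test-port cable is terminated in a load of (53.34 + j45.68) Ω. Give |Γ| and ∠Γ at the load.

Γ ≈ 0.405 ∠ 62°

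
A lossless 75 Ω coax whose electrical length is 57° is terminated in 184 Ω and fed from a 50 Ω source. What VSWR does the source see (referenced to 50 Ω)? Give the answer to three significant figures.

tan(βl) = 1.54
Z_in = Z_0·(Z_L + jZ_0·tanβl)/(Z_0 + jZ_L·tanβl) = 40.6 − j38 Ω
Γ_s = (Z_in − Z_s)/(Z_in + Z_s) = (-9.38 − j38)/(90.6 − j38), |Γ_s| = 0.398
VSWR = (1 + |Γ_s|)/(1 − |Γ_s|)

VSWR ≈ 2.32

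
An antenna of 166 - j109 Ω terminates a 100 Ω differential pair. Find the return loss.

RL ≈ 7.07 dB

Γ = (66 − j109)/(266 − j109), |Γ| = 0.443
RL = −20·log₁₀|Γ| = −20·log₁₀(0.443)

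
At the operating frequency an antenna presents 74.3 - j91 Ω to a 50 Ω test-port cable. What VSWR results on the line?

VSWR ≈ 4.15

Γ = (Z_L − Z_0)/(Z_L + Z_0) = (24.3 − j91)/(124.3 − j91)
|Γ| = 94.2/154 = 0.611
VSWR = (1 + |Γ|)/(1 − |Γ|) = 1.61/0.389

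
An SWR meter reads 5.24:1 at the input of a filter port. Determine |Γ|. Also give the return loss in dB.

|Γ| ≈ 0.679; return loss ≈ 3.36 dB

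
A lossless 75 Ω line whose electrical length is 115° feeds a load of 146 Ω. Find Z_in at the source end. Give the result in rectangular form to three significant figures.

tan(βl) = tan(115°) = -2.14
Z_in = Z_0·(Z_L + jZ_0·tanβl)/(Z_0 + jZ_L·tanβl)
     = 75·(146 − j161)/(75 − j313)

Z_in ≈ 44.4 + j24.3 Ω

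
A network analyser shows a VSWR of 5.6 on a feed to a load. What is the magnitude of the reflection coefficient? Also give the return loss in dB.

|Γ| = (S − 1)/(S + 1) = (5.6 − 1)/(5.6 + 1) = 4.6/6.6
RL = −20·log₁₀|Γ| = −20·log₁₀(0.697)

|Γ| ≈ 0.697; return loss ≈ 3.14 dB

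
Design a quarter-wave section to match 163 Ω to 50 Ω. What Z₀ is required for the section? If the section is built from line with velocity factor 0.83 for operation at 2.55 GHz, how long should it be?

Z_qwt ≈ 90.3 Ω; length ≈ 2.44 cm

Z_qwt = √(Z_0·R_L) = √(50 × 163) = √8150
λ = 0.83·c/f = 0.0976 m, so l = λ/4 = 0.0244 m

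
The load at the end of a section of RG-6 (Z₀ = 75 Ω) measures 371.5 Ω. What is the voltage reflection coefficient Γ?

Γ = 0.664

Γ = (Z_L − Z_0)/(Z_L + Z_0) = (371.5 − 75)/(371.5 + 75) = 296.5/446.5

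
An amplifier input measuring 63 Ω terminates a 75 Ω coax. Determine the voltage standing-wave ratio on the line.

VSWR ≈ 1.19

Γ = (63 − 75)/(63 + 75) = -0.087
VSWR = (1 + 0.087)/(1 − 0.087)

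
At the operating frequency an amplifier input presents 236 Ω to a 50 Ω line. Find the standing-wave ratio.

VSWR ≈ 4.72

Γ = (236 − 50)/(236 + 50) = 0.65
VSWR = (1 + 0.65)/(1 − 0.65)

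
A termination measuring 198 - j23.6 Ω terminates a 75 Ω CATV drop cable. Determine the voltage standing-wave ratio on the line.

VSWR ≈ 2.68

Γ = (Z_L − Z_0)/(Z_L + Z_0) = (123 − j23.6)/(273 − j23.6)
|Γ| = 125/274 = 0.457
VSWR = (1 + |Γ|)/(1 − |Γ|) = 1.46/0.543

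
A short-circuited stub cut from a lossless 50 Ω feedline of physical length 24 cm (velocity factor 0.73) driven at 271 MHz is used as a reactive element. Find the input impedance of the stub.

Z_in ≈ −j164 Ω

λ = v/f = 0.73·c / 271 MHz = 0.808 m
βl = 2π·l/λ = 2π × 0.297 = 107°
tan(βl) = -3.29
For a short-circuited stub, Z_in = jZ_0·tan(βl)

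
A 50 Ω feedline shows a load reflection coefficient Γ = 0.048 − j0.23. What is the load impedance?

Z_L = Z_0·(1 + Γ)/(1 − Γ) = 50·(1.05 − j0.23)/(0.952 + j0.23)

Z_L ≈ 49.2 − j24 Ω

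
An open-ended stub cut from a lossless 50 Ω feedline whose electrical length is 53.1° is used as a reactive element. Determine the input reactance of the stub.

X_in ≈ -37.5 Ω (capacitive)

tan(βl) = 1.33
For an open-ended stub, Z_in = −jZ_0·cot(βl) = −jZ_0/tan(βl)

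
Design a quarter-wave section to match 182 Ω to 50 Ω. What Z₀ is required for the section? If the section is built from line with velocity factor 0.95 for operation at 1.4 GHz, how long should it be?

Z_qwt ≈ 95.4 Ω; length ≈ 5.09 cm

Z_qwt = √(Z_0·R_L) = √(50 × 182) = √9100
λ = 0.95·c/f = 0.204 m, so l = λ/4 = 0.0509 m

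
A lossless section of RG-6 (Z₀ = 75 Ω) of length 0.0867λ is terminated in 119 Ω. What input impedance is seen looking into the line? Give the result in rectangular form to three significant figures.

Z_in ≈ 84.5 − j35.8 Ω

βl = 2π × 0.0867 = 31.2°
tan(βl) = tan(31.2°) = 0.606
Z_in = Z_0·(Z_L + jZ_0·tanβl)/(Z_0 + jZ_L·tanβl)
     = 75·(119 + j45.4)/(75 + j72.1)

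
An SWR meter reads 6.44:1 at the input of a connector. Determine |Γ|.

|Γ| ≈ 0.731

|Γ| = (S − 1)/(S + 1) = (6.44 − 1)/(6.44 + 1) = 5.44/7.44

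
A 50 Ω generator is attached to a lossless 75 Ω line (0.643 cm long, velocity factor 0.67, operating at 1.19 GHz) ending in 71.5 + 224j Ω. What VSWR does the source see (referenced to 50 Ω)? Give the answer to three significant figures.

λ = v/f = 0.67·c / 1.19 GHz = 0.169 m
βl = 2π·l/λ = 2π × 0.0381 = 13.7°
tan(βl) = 0.244
Z_in = Z_0·(Z_L + jZ_0·tanβl)/(Z_0 + jZ_L·tanβl) = 592 + j385 Ω
Γ_s = (Z_in − Z_s)/(Z_in + Z_s) = (542 + j385)/(642 + j385), |Γ_s| = 0.888
VSWR = (1 + |Γ_s|)/(1 − |Γ_s|)

VSWR ≈ 16.9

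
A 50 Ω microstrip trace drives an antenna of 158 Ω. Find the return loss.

RL ≈ 5.69 dB

Γ = (158 − 50)/(158 + 50) = 0.519
RL = −20·log₁₀|Γ| = −20·log₁₀(0.519)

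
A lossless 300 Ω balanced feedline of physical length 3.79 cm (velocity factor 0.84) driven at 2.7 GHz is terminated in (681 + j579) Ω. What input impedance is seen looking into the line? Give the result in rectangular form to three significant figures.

λ = v/f = 0.84·c / 2.7 GHz = 0.0933 m
βl = 2π·l/λ = 2π × 0.406 = 146°
tan(βl) = tan(146°) = -0.67
Z_in = Z_0·(Z_L + jZ_0·tanβl)/(Z_0 + jZ_L·tanβl)
     = 300·(681 + j378)/(688 − j456)

Z_in ≈ 130 + j251 Ω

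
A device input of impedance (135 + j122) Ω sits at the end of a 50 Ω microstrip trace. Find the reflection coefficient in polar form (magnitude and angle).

Γ ≈ 0.671 ∠ 21.7°

Γ = (Z_L − Z_0)/(Z_L + Z_0) = (85 + j122)/(185 + j122)
|Γ| = 149/222 = 0.671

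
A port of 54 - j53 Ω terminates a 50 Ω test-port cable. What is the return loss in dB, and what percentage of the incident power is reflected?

Γ = (4 − j53)/(104 − j53), |Γ| = 0.455
RL = −20·log₁₀(0.455) = 6.83 dB
P_refl/P_inc = |Γ|² = 0.207

RL ≈ 6.83 dB; 20.7% of incident power reflected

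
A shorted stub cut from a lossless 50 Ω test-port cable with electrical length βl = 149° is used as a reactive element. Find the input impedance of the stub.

Z_in ≈ −j30 Ω

tan(βl) = -0.601
For a shorted stub, Z_in = jZ_0·tan(βl)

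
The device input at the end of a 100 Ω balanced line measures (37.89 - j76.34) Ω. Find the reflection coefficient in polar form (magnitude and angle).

Γ ≈ 0.624 ∠ -100°

Γ = (Z_L − Z_0)/(Z_L + Z_0) = (-62.11 − j76.34)/(137.9 − j76.34)
|Γ| = 98.4/158 = 0.624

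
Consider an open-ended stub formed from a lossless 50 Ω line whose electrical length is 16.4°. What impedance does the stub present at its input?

tan(βl) = 0.294
For an open-ended stub, Z_in = −jZ_0·cot(βl) = −jZ_0/tan(βl)

Z_in ≈ −j170 Ω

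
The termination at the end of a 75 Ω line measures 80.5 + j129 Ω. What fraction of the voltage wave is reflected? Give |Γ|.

Γ = (Z_L − Z_0)/(Z_L + Z_0) = (5.5 + j129)/(155.5 + j129)
|Γ| = 129/202

|Γ| ≈ 0.639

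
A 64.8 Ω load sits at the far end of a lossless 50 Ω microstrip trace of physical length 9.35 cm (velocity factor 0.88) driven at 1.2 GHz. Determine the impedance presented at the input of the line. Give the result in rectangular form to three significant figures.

Z_in ≈ 56.8 + j12.1 Ω

λ = v/f = 0.88·c / 1.2 GHz = 0.22 m
βl = 2π·l/λ = 2π × 0.425 = 153°
tan(βl) = tan(153°) = -0.51
Z_in = Z_0·(Z_L + jZ_0·tanβl)/(Z_0 + jZ_L·tanβl)
     = 50·(64.8 − j25.5)/(50 − j33)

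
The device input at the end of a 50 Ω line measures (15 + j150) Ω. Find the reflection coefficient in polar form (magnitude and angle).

Γ ≈ 0.942 ∠ 36.6°

Γ = (Z_L − Z_0)/(Z_L + Z_0) = (-35 + j150)/(65 + j150)
|Γ| = 154/163 = 0.942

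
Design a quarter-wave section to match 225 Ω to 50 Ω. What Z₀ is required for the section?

Z_qwt ≈ 106 Ω

Z_qwt = √(Z_0·R_L) = √(50 × 225) = √11250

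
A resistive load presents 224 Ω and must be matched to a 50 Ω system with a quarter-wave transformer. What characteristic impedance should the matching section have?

Z_qwt ≈ 106 Ω

Z_qwt = √(Z_0·R_L) = √(50 × 224) = √11200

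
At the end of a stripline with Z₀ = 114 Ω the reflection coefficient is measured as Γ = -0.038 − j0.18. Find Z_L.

Z_L = Z_0·(1 + Γ)/(1 − Γ) = 114·(0.962 − j0.18)/(1.04 + j0.18)

Z_L ≈ 99.2 − j37 Ω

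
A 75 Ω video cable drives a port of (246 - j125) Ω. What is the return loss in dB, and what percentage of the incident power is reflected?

Γ = (171 − j125)/(321 − j125), |Γ| = 0.615
RL = −20·log₁₀(0.615) = 4.22 dB
P_refl/P_inc = |Γ|² = 0.378

RL ≈ 4.22 dB; 37.8% of incident power reflected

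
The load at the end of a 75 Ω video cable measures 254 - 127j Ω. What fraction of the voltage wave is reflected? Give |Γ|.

|Γ| ≈ 0.622

Γ = (Z_L − Z_0)/(Z_L + Z_0) = (179 − j127)/(329 − j127)
|Γ| = 219/353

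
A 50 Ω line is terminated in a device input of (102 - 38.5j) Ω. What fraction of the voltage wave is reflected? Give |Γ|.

|Γ| ≈ 0.413

Γ = (Z_L − Z_0)/(Z_L + Z_0) = (52 − j38.5)/(152 − j38.5)
|Γ| = 64.7/157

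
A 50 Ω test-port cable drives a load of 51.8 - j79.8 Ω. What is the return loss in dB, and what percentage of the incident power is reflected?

Γ = (1.8 − j79.8)/(101.8 − j79.8), |Γ| = 0.617
RL = −20·log₁₀(0.617) = 4.19 dB
P_refl/P_inc = |Γ|² = 0.381

RL ≈ 4.19 dB; 38.1% of incident power reflected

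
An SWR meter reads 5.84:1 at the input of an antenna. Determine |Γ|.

|Γ| ≈ 0.708

|Γ| = (S − 1)/(S + 1) = (5.84 − 1)/(5.84 + 1) = 4.84/6.84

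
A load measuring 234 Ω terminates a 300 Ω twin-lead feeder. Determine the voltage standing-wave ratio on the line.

Γ = (234 − 300)/(234 + 300) = -0.124
VSWR = (1 + 0.124)/(1 − 0.124)

VSWR ≈ 1.28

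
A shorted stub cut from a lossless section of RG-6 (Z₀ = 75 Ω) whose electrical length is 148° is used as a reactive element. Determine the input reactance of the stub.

tan(βl) = -0.625
For a shorted stub, Z_in = jZ_0·tan(βl)

X_in ≈ -46.9 Ω (capacitive)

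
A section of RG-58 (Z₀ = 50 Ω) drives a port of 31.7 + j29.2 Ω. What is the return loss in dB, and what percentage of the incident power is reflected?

RL ≈ 8.02 dB; 15.8% of incident power reflected

Γ = (-18.3 + j29.2)/(81.7 + j29.2), |Γ| = 0.397
RL = −20·log₁₀(0.397) = 8.02 dB
P_refl/P_inc = |Γ|² = 0.158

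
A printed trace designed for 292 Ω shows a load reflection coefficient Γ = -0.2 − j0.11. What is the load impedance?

Z_L = Z_0·(1 + Γ)/(1 − Γ) = 292·(0.8 − j0.11)/(1.2 + j0.11)

Z_L ≈ 191 − j44.2 Ω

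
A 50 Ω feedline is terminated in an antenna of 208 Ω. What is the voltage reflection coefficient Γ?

Γ = 0.612

Γ = (Z_L − Z_0)/(Z_L + Z_0) = (208 − 50)/(208 + 50) = 158/258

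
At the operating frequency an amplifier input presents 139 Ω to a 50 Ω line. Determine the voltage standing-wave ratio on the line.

VSWR ≈ 2.78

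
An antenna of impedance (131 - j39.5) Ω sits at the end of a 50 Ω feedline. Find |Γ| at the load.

|Γ| ≈ 0.486

Γ = (Z_L − Z_0)/(Z_L + Z_0) = (81 − j39.5)/(181 − j39.5)
|Γ| = 90.1/185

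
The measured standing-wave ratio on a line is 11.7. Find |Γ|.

|Γ| = (S − 1)/(S + 1) = (11.7 − 1)/(11.7 + 1) = 10.7/12.7

|Γ| ≈ 0.843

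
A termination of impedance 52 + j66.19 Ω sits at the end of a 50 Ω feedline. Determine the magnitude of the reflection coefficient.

|Γ| ≈ 0.545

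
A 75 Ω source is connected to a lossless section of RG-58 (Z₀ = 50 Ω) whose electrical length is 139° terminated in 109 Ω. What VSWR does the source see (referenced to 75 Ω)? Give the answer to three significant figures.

VSWR ≈ 2.33

tan(βl) = -0.869
Z_in = Z_0·(Z_L + jZ_0·tanβl)/(Z_0 + jZ_L·tanβl) = 41.7 + j35.5 Ω
Γ_s = (Z_in − Z_s)/(Z_in + Z_s) = (-33.3 + j35.5)/(117 + j35.5), |Γ_s| = 0.399
VSWR = (1 + |Γ_s|)/(1 − |Γ_s|)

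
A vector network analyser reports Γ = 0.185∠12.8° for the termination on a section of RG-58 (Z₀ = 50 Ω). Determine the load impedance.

Z_L ≈ 71.7 + j6.09 Ω

Z_L = Z_0·(1 + Γ)/(1 − Γ) = 50·(1.18 + j0.041)/(0.82 − j0.041)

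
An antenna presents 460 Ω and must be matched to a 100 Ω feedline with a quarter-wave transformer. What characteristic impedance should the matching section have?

Z_qwt = √(Z_0·R_L) = √(100 × 460) = √46000

Z_qwt ≈ 214 Ω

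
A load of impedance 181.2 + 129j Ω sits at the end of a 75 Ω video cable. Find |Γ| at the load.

|Γ| ≈ 0.583

Γ = (Z_L − Z_0)/(Z_L + Z_0) = (106.2 + j129)/(256.2 + j129)
|Γ| = 167/287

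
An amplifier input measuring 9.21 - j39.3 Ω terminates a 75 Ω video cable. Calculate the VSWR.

VSWR ≈ 10.4

Γ = (Z_L − Z_0)/(Z_L + Z_0) = (-65.79 − j39.3)/(84.21 − j39.3)
|Γ| = 76.6/92.9 = 0.825
VSWR = (1 + |Γ|)/(1 − |Γ|) = 1.82/0.175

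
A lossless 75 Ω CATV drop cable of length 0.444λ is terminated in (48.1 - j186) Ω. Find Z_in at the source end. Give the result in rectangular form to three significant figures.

Z_in ≈ 860 − j123 Ω

βl = 2π × 0.444 = 160°
tan(βl) = tan(160°) = -0.367
Z_in = Z_0·(Z_L + jZ_0·tanβl)/(Z_0 + jZ_L·tanβl)
     = 75·(48.1 − j214)/(6.71 − j17.7)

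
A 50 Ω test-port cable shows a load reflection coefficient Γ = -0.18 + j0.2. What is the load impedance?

Z_L = Z_0·(1 + Γ)/(1 − Γ) = 50·(0.82 + j0.2)/(1.18 − j0.2)

Z_L ≈ 32.4 + j14 Ω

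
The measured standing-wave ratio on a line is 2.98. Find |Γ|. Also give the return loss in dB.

|Γ| = (S − 1)/(S + 1) = (2.98 − 1)/(2.98 + 1) = 1.98/3.98
RL = −20·log₁₀|Γ| = −20·log₁₀(0.497)

|Γ| ≈ 0.497; return loss ≈ 6.06 dB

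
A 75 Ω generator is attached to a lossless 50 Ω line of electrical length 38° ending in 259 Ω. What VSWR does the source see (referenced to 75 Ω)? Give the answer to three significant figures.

VSWR ≈ 5.12

tan(βl) = 0.781
Z_in = Z_0·(Z_L + jZ_0·tanβl)/(Z_0 + jZ_L·tanβl) = 24 − j58.1 Ω
Γ_s = (Z_in − Z_s)/(Z_in + Z_s) = (-51 − j58.1)/(99 − j58.1), |Γ_s| = 0.673
VSWR = (1 + |Γ_s|)/(1 − |Γ_s|)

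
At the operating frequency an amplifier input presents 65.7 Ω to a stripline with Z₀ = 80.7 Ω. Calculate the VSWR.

VSWR ≈ 1.23

For a purely resistive load, VSWR = R_L/Z_0 or Z_0/R_L (whichever > 1) = 80.7/65.7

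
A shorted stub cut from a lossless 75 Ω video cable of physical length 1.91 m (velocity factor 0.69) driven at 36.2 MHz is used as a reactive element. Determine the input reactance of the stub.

X_in ≈ -129 Ω (capacitive)

λ = v/f = 0.69·c / 36.2 MHz = 5.72 m
βl = 2π·l/λ = 2π × 0.334 = 120°
tan(βl) = -1.71
For a shorted stub, Z_in = jZ_0·tan(βl)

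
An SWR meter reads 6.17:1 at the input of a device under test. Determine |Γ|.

|Γ| = (S − 1)/(S + 1) = (6.17 − 1)/(6.17 + 1) = 5.17/7.17

|Γ| ≈ 0.721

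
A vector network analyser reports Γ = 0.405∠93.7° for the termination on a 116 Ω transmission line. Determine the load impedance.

Z_L = Z_0·(1 + Γ)/(1 − Γ) = 116·(0.974 + j0.404)/(1.03 − j0.404)

Z_L ≈ 79.7 + j77.1 Ω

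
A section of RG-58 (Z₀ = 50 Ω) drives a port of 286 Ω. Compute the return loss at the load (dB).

RL ≈ 3.07 dB

Γ = (286 − 50)/(286 + 50) = 0.702
RL = −20·log₁₀|Γ| = −20·log₁₀(0.702)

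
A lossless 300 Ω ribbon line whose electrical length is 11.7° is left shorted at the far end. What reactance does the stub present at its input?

X_in ≈ 62.1 Ω (inductive)

tan(βl) = 0.207
For a shorted stub, Z_in = jZ_0·tan(βl)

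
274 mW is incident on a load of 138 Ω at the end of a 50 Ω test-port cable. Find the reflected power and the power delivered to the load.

P_reflected ≈ 60 mW; P_delivered ≈ 214 mW

Γ = (138 − 50)/(138 + 50) = 0.468
|Γ|² = 0.219
P_refl = |Γ|²·P_inc = 60 mW, P_del = (1 − |Γ|²)·P_inc = 214 mW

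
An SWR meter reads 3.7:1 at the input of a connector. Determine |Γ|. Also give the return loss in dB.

|Γ| ≈ 0.574; return loss ≈ 4.81 dB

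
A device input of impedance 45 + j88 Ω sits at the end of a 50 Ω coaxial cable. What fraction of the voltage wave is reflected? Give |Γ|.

|Γ| ≈ 0.681

Γ = (Z_L − Z_0)/(Z_L + Z_0) = (-5 + j88)/(95 + j88)
|Γ| = 88.1/129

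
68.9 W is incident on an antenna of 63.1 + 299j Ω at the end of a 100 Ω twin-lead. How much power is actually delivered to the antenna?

|Γ| = |(-36.9 + j299)/(163.1 + j299)| = 0.885
|Γ|² = 0.782
P_refl = |Γ|²·P_inc = 53.9 W, P_del = (1 − |Γ|²)·P_inc = 15 W

P_delivered ≈ 15 W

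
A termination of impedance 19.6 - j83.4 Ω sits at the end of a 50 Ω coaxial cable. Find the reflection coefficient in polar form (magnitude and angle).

Γ ≈ 0.817 ∠ -59.9°

Γ = (Z_L − Z_0)/(Z_L + Z_0) = (-30.4 − j83.4)/(69.6 − j83.4)
|Γ| = 88.8/109 = 0.817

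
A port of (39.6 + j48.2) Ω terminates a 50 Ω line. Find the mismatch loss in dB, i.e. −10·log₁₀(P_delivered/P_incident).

mismatch loss ≈ 1.16 dB

Γ = (-10.4 + j48.2)/(89.6 + j48.2), |Γ| = 0.485
|Γ|² = 0.235, so P_del/P_inc = 1 − |Γ|² = 0.765
ML = −10·log₁₀(1 − |Γ|²)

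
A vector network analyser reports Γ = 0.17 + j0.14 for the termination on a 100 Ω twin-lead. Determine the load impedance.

Z_L ≈ 134 + j39.5 Ω

Z_L = Z_0·(1 + Γ)/(1 − Γ) = 100·(1.17 + j0.14)/(0.83 − j0.14)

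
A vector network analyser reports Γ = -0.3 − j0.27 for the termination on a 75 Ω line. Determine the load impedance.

Z_L = Z_0·(1 + Γ)/(1 − Γ) = 75·(0.7 − j0.27)/(1.3 + j0.27)

Z_L ≈ 35.6 − j23 Ω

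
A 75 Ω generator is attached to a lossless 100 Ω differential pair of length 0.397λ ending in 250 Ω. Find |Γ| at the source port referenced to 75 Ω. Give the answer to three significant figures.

|Γ| ≈ 0.479

βl = 2π × 0.397 = 143°
tan(βl) = -0.756
Z_in = Z_0·(Z_L + jZ_0·tanβl)/(Z_0 + jZ_L·tanβl) = 86 + j86.8 Ω
Γ_s = (Z_in − Z_s)/(Z_in + Z_s) = (11 + j86.8)/(161 + j86.8), |Γ_s| = 0.479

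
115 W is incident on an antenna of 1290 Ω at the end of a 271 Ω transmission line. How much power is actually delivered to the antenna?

Γ = (1290 − 271)/(1290 + 271) = 0.653
|Γ|² = 0.426
P_refl = |Γ|²·P_inc = 49 W, P_del = (1 − |Γ|²)·P_inc = 66 W

P_delivered ≈ 66 W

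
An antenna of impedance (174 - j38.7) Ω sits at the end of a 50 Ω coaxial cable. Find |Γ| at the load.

Γ = (Z_L − Z_0)/(Z_L + Z_0) = (124 − j38.7)/(224 − j38.7)
|Γ| = 130/227

|Γ| ≈ 0.571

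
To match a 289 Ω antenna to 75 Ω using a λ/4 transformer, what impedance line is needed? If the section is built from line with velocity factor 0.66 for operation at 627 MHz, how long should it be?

Z_qwt ≈ 147 Ω; length ≈ 7.89 cm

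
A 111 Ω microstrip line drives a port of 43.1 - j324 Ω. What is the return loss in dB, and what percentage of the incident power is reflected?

RL ≈ 0.699 dB; 85.1% of incident power reflected

Γ = (-67.9 − j324)/(154.1 − j324), |Γ| = 0.923
RL = −20·log₁₀(0.923) = 0.699 dB
P_refl/P_inc = |Γ|² = 0.851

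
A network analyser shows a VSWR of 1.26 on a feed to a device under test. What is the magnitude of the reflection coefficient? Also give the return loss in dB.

|Γ| ≈ 0.115; return loss ≈ 18.8 dB

|Γ| = (S − 1)/(S + 1) = (1.26 − 1)/(1.26 + 1) = 0.26/2.26
RL = −20·log₁₀|Γ| = −20·log₁₀(0.115)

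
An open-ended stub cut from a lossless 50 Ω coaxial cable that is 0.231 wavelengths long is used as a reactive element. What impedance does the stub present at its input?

Z_in ≈ −j6 Ω

βl = 2π × 0.231 = 83.2°
tan(βl) = 8.34
For an open-ended stub, Z_in = −jZ_0·cot(βl) = −jZ_0/tan(βl)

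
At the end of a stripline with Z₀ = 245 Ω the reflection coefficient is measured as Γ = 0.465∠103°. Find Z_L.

Z_L = Z_0·(1 + Γ)/(1 − Γ) = 245·(0.895 + j0.453)/(1.1 − j0.453)

Z_L ≈ 135 + j156 Ω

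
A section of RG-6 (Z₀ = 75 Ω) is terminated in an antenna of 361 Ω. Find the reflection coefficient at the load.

Γ = (Z_L − Z_0)/(Z_L + Z_0) = (361 − 75)/(361 + 75) = 286/436

Γ = 0.656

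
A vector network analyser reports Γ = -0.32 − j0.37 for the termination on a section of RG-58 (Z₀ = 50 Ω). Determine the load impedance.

Z_L = Z_0·(1 + Γ)/(1 − Γ) = 50·(0.68 − j0.37)/(1.32 + j0.37)

Z_L ≈ 20.2 − j19.7 Ω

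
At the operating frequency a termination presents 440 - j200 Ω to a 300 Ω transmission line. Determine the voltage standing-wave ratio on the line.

VSWR ≈ 1.93

Γ = (Z_L − Z_0)/(Z_L + Z_0) = (140 − j200)/(740 − j200)
|Γ| = 244/767 = 0.318
VSWR = (1 + |Γ|)/(1 − |Γ|) = 1.32/0.682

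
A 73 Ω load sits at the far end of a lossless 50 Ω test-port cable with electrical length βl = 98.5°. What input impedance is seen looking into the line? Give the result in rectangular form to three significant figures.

tan(βl) = tan(98.5°) = -6.69
Z_in = Z_0·(Z_L + jZ_0·tanβl)/(Z_0 + jZ_L·tanβl)
     = 50·(73 − j335)/(50 − j488)

Z_in ≈ 34.6 + j3.93 Ω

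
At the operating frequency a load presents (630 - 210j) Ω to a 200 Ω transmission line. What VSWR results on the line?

VSWR ≈ 3.53

Γ = (Z_L − Z_0)/(Z_L + Z_0) = (430 − j210)/(830 − j210)
|Γ| = 479/856 = 0.559
VSWR = (1 + |Γ|)/(1 − |Γ|) = 1.56/0.441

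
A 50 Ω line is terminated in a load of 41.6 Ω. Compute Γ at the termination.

Γ = -0.0917

Γ = (Z_L − Z_0)/(Z_L + Z_0) = (41.6 − 50)/(41.6 + 50) = -8.4/91.6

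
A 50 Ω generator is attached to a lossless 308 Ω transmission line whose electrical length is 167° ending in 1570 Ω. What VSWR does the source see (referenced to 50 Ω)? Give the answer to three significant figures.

tan(βl) = -0.231
Z_in = Z_0·(Z_L + jZ_0·tanβl)/(Z_0 + jZ_L·tanβl) = 693 + j745 Ω
Γ_s = (Z_in − Z_s)/(Z_in + Z_s) = (643 + j745)/(743 + j745), |Γ_s| = 0.935
VSWR = (1 + |Γ_s|)/(1 − |Γ_s|)

VSWR ≈ 29.9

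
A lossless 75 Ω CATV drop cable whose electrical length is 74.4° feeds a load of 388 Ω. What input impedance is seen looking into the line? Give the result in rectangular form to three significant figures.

Z_in ≈ 15.6 − j20.1 Ω

tan(βl) = tan(74.4°) = 3.58
Z_in = Z_0·(Z_L + jZ_0·tanβl)/(Z_0 + jZ_L·tanβl)
     = 75·(388 + j269)/(75 + j1390)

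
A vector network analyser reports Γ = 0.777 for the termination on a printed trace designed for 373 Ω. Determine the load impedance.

Z_L ≈ 2970 Ω

Z_L = Z_0·(1 + Γ)/(1 − Γ) = 373·(1.78)/(0.223)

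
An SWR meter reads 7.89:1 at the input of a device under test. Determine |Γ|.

|Γ| ≈ 0.775

|Γ| = (S − 1)/(S + 1) = (7.89 − 1)/(7.89 + 1) = 6.89/8.89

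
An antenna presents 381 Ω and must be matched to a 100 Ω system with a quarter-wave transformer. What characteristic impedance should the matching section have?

Z_qwt ≈ 195 Ω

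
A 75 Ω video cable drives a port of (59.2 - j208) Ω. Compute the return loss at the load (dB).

RL ≈ 1.49 dB

Γ = (-15.8 − j208)/(134.2 − j208), |Γ| = 0.843
RL = −20·log₁₀|Γ| = −20·log₁₀(0.843)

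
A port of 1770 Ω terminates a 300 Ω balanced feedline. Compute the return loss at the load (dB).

Γ = (1770 − 300)/(1770 + 300) = 0.71
RL = −20·log₁₀|Γ| = −20·log₁₀(0.71)

RL ≈ 2.97 dB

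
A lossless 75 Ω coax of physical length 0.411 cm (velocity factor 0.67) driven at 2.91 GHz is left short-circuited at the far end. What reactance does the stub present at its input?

λ = v/f = 0.67·c / 2.91 GHz = 0.0691 m
βl = 2π·l/λ = 2π × 0.0595 = 21.4°
tan(βl) = 0.392
For a short-circuited stub, Z_in = jZ_0·tan(βl)

X_in ≈ 29.4 Ω (inductive)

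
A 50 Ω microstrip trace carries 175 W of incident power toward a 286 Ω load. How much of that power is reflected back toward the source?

Γ = (286 − 50)/(286 + 50) = 0.702
|Γ|² = 0.493
P_refl = |Γ|²·P_inc = 86.3 W, P_del = (1 − |Γ|²)·P_inc = 88.7 W

P_reflected ≈ 86.3 W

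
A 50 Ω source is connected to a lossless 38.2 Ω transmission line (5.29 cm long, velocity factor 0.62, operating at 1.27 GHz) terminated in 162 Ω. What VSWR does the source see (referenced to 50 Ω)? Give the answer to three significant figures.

λ = v/f = 0.62·c / 1.27 GHz = 0.146 m
βl = 2π·l/λ = 2π × 0.361 = 130°
tan(βl) = -1.19
Z_in = Z_0·(Z_L + jZ_0·tanβl)/(Z_0 + jZ_L·tanβl) = 14.8 + j29.2 Ω
Γ_s = (Z_in − Z_s)/(Z_in + Z_s) = (-35.2 + j29.2)/(64.8 + j29.2), |Γ_s| = 0.644
VSWR = (1 + |Γ_s|)/(1 − |Γ_s|)

VSWR ≈ 4.61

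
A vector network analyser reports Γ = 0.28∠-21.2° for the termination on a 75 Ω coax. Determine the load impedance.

Z_L ≈ 124 − j27.3 Ω

Z_L = Z_0·(1 + Γ)/(1 − Γ) = 75·(1.26 − j0.101)/(0.739 + j0.101)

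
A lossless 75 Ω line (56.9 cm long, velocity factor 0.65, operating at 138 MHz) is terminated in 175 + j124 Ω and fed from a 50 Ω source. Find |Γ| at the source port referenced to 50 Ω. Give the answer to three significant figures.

λ = v/f = 0.65·c / 138 MHz = 1.41 m
βl = 2π·l/λ = 2π × 0.403 = 145°
tan(βl) = -0.701
Z_in = Z_0·(Z_L + jZ_0·tanβl)/(Z_0 + jZ_L·tanβl) = 35.6 + j60 Ω
Γ_s = (Z_in − Z_s)/(Z_in + Z_s) = (-14.4 + j60)/(85.6 + j60), |Γ_s| = 0.591

|Γ| ≈ 0.591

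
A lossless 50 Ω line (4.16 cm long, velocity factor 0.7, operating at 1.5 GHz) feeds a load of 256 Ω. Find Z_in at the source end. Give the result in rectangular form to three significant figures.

λ = v/f = 0.7·c / 1.5 GHz = 0.14 m
βl = 2π·l/λ = 2π × 0.297 = 107°
tan(βl) = tan(107°) = -3.28
Z_in = Z_0·(Z_L + jZ_0·tanβl)/(Z_0 + jZ_L·tanβl)
     = 50·(256 − j164)/(50 − j839)

Z_in ≈ 10.6 + j14.6 Ω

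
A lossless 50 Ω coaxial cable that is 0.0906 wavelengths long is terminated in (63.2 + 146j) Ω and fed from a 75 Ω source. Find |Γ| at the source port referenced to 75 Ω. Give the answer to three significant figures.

|Γ| ≈ 0.729

βl = 2π × 0.0906 = 32.6°
tan(βl) = 0.64
Z_in = Z_0·(Z_L + jZ_0·tanβl)/(Z_0 + jZ_L·tanβl) = 63.2 − j146 Ω
Γ_s = (Z_in − Z_s)/(Z_in + Z_s) = (-11.8 − j146)/(138 − j146), |Γ_s| = 0.729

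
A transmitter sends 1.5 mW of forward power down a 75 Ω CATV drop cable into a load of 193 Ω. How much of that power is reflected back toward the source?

P_reflected ≈ 0.291 mW

Γ = (193 − 75)/(193 + 75) = 0.44
|Γ|² = 0.194
P_refl = |Γ|²·P_inc = 0.291 mW, P_del = (1 − |Γ|²)·P_inc = 1.21 mW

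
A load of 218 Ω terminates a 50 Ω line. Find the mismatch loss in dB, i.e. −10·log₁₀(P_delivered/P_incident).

Γ = (218 − 50)/(218 + 50) = 0.627
|Γ|² = 0.393, so P_del/P_inc = 1 − |Γ|² = 0.607
ML = −10·log₁₀(1 − |Γ|²)

mismatch loss ≈ 2.17 dB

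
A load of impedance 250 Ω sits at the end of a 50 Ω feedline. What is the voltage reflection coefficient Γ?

Γ = (Z_L − Z_0)/(Z_L + Z_0) = (250 − 50)/(250 + 50) = 200/300

Γ = 0.667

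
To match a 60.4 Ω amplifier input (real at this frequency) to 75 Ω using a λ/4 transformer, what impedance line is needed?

Z_qwt ≈ 67.3 Ω

Z_qwt = √(Z_0·R_L) = √(75 × 60.4) = √4530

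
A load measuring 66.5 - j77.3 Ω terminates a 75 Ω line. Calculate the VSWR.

Γ = (Z_L − Z_0)/(Z_L + Z_0) = (-8.5 − j77.3)/(141.5 − j77.3)
|Γ| = 77.8/161 = 0.482
VSWR = (1 + |Γ|)/(1 − |Γ|) = 1.48/0.518

VSWR ≈ 2.86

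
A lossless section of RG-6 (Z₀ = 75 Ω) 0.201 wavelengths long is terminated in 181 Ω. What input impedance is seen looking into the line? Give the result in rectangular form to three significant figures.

Z_in ≈ 33.6 − j19.4 Ω

βl = 2π × 0.201 = 72.4°
tan(βl) = tan(72.4°) = 3.14
Z_in = Z_0·(Z_L + jZ_0·tanβl)/(Z_0 + jZ_L·tanβl)
     = 75·(181 + j236)/(75 + j569)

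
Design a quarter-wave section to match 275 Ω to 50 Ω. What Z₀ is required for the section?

Z_qwt ≈ 117 Ω

Z_qwt = √(Z_0·R_L) = √(50 × 275) = √13750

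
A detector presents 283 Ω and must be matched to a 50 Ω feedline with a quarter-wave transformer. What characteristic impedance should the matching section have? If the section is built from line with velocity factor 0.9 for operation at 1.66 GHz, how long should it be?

Z_qwt ≈ 119 Ω; length ≈ 4.07 cm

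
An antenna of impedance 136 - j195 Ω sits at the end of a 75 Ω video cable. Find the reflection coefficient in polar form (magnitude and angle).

Γ ≈ 0.711 ∠ -29.9°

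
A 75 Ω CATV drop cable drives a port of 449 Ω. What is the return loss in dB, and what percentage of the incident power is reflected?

Γ = (449 − 75)/(449 + 75) = 0.714
RL = −20·log₁₀(0.714) = 2.93 dB
P_refl/P_inc = |Γ|² = 0.509

RL ≈ 2.93 dB; 50.9% of incident power reflected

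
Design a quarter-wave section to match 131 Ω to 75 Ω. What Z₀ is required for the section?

Z_qwt ≈ 99.1 Ω

Z_qwt = √(Z_0·R_L) = √(75 × 131) = √9825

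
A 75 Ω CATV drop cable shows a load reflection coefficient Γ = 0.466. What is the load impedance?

Z_L = Z_0·(1 + Γ)/(1 − Γ) = 75·(1.47)/(0.534)

Z_L ≈ 206 Ω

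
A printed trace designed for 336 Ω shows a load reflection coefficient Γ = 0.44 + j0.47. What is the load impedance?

Z_L = Z_0·(1 + Γ)/(1 − Γ) = 336·(1.44 + j0.47)/(0.56 − j0.47)

Z_L ≈ 368 + j591 Ω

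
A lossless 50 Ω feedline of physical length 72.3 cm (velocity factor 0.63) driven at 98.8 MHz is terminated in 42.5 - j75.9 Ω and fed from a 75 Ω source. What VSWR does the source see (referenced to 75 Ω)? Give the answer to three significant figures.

λ = v/f = 0.63·c / 98.8 MHz = 1.91 m
βl = 2π·l/λ = 2π × 0.378 = 136°
tan(βl) = -0.964
Z_in = Z_0·(Z_L + jZ_0·tanβl)/(Z_0 + jZ_L·tanβl) = 92.6 + j104 Ω
Γ_s = (Z_in − Z_s)/(Z_in + Z_s) = (17.6 + j104)/(168 + j104), |Γ_s| = 0.535
VSWR = (1 + |Γ_s|)/(1 − |Γ_s|)

VSWR ≈ 3.31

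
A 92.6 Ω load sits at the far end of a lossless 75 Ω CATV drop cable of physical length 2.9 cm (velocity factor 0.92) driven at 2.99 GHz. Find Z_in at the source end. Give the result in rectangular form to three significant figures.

λ = v/f = 0.92·c / 2.99 GHz = 0.0923 m
βl = 2π·l/λ = 2π × 0.314 = 113°
tan(βl) = tan(113°) = -2.34
Z_in = Z_0·(Z_L + jZ_0·tanβl)/(Z_0 + jZ_L·tanβl)
     = 75·(92.6 − j176)/(75 − j217)

Z_in ≈ 64.1 + j9.83 Ω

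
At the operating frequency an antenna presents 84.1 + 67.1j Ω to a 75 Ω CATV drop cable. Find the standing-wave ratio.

VSWR ≈ 2.29

Γ = (Z_L − Z_0)/(Z_L + Z_0) = (9.1 + j67.1)/(159.1 + j67.1)
|Γ| = 67.7/173 = 0.392
VSWR = (1 + |Γ|)/(1 − |Γ|) = 1.39/0.608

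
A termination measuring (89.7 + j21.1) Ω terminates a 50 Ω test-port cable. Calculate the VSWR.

VSWR ≈ 1.93

Γ = (Z_L − Z_0)/(Z_L + Z_0) = (39.7 + j21.1)/(139.7 + j21.1)
|Γ| = 45/141 = 0.318
VSWR = (1 + |Γ|)/(1 − |Γ|) = 1.32/0.682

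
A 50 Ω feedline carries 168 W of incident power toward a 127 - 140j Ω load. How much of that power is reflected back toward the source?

P_reflected ≈ 84.2 W

|Γ| = |(77 − j140)/(177 − j140)| = 0.708
|Γ|² = 0.501
P_refl = |Γ|²·P_inc = 84.2 W, P_del = (1 − |Γ|²)·P_inc = 83.8 W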